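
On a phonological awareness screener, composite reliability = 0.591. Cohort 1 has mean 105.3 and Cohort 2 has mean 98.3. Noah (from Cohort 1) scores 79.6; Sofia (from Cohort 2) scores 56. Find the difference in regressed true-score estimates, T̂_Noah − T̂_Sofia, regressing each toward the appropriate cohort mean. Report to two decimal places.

T̂_Noah = 0.591(79.6) + 0.409(105.3) = 90.1113
T̂_Sofia = 0.591(56) + 0.409(98.3) = 73.3007
Difference = 90.1113 − 73.3007 = 16.8106

16.81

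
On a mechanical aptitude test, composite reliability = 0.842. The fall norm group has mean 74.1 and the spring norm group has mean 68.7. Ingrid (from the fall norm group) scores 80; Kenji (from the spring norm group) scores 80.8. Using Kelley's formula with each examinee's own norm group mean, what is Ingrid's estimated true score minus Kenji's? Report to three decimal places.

0.180

T̂_Ingrid = 0.842(80) + 0.158(74.1) = 79.06780
T̂_Kenji = 0.842(80.8) + 0.158(68.7) = 78.88820
Difference = 79.06780 − 78.88820 = 0.17960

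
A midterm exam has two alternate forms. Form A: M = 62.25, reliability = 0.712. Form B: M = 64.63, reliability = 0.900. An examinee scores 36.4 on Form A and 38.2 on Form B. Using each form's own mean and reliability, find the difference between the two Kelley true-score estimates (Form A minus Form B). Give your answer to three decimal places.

3.002

T̂_A = 0.712(36.4) + 0.288(62.25) = 43.84480
T̂_B = 0.900(38.2) + 0.100(64.63) = 40.84300
T̂_A − T̂_B = 3.00180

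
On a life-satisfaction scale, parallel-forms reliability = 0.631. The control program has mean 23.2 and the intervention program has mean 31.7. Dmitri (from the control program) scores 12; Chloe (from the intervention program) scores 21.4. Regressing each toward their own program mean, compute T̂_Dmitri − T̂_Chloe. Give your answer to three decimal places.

T̂_Dmitri = 0.631(12) + 0.369(23.2) = 16.13280
T̂_Chloe = 0.631(21.4) + 0.369(31.7) = 25.20070
Difference = 16.13280 − 25.20070 = -9.06790

-9.068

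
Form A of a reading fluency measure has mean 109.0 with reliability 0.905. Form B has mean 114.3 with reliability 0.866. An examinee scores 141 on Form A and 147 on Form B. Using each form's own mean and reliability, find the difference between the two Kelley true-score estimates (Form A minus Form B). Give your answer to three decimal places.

T̂_A = 0.905(141) + 0.095(109.0) = 137.96000
T̂_B = 0.866(147) + 0.134(114.3) = 142.61820
T̂_A − T̂_B = -4.65820

-4.658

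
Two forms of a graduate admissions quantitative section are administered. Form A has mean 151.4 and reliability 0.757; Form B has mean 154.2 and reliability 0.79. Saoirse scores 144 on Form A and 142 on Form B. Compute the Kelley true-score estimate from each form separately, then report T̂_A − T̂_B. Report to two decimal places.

1.24

T̂_A = 0.757(144) + 0.243(151.4) = 145.7982
T̂_B = 0.79(142) + 0.21(154.2) = 144.5620
T̂_A − T̂_B = 1.2362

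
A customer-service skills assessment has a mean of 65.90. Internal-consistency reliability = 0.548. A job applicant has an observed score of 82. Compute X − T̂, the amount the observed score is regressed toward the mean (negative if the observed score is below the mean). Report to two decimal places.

T̂ = 0.548(82) + 0.452(65.90) = 44.936 + 29.78680 = 74.7228 → 74.723
X − T̂ = 82 − 74.723 = 7.277 → 7.28

7.28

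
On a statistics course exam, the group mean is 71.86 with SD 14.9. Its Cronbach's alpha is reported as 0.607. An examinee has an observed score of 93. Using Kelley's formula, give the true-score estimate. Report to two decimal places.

84.69

T̂ = 0.607(93) + 0.393(71.86) = 56.451 + 28.24098 = 84.692 → 84.69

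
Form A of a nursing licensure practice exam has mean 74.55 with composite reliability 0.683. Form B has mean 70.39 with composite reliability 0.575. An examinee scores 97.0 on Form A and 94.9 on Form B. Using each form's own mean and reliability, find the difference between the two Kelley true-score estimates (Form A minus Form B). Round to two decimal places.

T̂_A = 0.683(97.0) + 0.317(74.55) = 89.8834
T̂_B = 0.575(94.9) + 0.425(70.39) = 84.4832
T̂_A − T̂_B = 5.4001

5.40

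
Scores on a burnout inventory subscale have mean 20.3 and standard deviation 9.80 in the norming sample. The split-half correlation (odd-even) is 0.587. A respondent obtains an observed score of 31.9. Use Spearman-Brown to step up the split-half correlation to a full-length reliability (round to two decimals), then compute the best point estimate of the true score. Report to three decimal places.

Spearman-Brown: ρ = 2r/(1 + r) = 2(0.587)/(1 + 0.587) = 1.1740/1.587 = 0.7398 → 0.74
Regress the observed score toward the mean by the unreliability: T̂ = 0.74·31.9 + 0.26·20.3 = 23.606 + 5.278 = 28.8840.

28.884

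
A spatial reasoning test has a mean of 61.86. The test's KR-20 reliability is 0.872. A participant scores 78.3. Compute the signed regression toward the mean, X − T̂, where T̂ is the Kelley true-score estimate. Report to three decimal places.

2.104

Regress the observed score toward the mean by the unreliability: T̂ = 0.872·78.3 + 0.128·61.86 = 68.2776 + 7.91808 = 76.19568.
X − T̂ = 78.3 − 76.1957 = 2.1043 → 2.104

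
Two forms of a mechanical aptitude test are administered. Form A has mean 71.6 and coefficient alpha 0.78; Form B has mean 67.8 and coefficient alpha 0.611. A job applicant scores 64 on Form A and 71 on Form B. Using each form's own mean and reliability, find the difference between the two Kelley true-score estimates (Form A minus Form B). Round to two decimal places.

-4.08

T̂_A = 0.78(64) + 0.22(71.6) = 65.6720
T̂_B = 0.611(71) + 0.389(67.8) = 69.7552
T̂_A − T̂_B = -4.0832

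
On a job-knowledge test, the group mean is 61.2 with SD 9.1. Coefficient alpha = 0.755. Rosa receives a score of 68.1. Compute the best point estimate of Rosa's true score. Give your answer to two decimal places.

T̂ = 0.755(68.1) + 0.245(61.2) = 51.4155 + 14.9940 = 66.409 → 66.41

66.41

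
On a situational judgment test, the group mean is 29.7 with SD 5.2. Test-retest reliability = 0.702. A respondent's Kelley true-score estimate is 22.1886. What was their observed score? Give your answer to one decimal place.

T̂ = ρX + (1 − ρ)μ  ⇒  X = (T̂ − (1 − ρ)μ) / ρ
X = (22.1886 − 0.298 × 29.7) / 0.702 = (22.1886 − 8.8506) / 0.702 = 13.3380 / 0.702 = 19.000

19.0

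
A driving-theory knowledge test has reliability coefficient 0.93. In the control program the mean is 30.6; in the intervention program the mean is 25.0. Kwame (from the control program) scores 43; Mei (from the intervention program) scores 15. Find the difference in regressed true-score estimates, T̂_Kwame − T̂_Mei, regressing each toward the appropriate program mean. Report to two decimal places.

T̂_Kwame = 0.93(43) + 0.07(30.6) = 42.1320
T̂_Mei = 0.93(15) + 0.07(25.0) = 15.7000
Difference = 42.1320 − 15.7000 = 26.4320

26.43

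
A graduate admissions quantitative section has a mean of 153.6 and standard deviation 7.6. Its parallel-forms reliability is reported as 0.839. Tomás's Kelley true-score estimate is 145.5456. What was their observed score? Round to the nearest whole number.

T̂ = ρX + (1 − ρ)μ  ⇒  X = (T̂ − (1 − ρ)μ) / ρ
X = (145.5456 − 0.161 × 153.6) / 0.839 = (145.5456 − 24.7296) / 0.839 = 120.8160 / 0.839 = 144.00

144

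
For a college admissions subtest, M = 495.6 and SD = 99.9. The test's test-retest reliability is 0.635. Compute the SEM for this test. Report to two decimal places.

60.35

SEM = SD · √(1 − ρ) = 99.9 × √0.365 = 99.9 × 0.6042 = 60.355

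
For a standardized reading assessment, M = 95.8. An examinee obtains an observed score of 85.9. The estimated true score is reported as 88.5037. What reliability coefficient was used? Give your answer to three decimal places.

T̂ = ρX + (1 − ρ)μ  ⇒  T̂ − μ = ρ(X − μ)
ρ = (T̂ − μ)/(X − μ) = (88.5037 − 95.8) / (85.9 − 95.8) = -7.2963 / -9.9 = 0.73700

0.737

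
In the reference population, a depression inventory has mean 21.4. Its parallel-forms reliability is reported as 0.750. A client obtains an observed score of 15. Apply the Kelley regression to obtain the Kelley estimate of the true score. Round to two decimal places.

T̂ = 0.750(15) + 0.250(21.4) = 11.250 + 5.3500 = 16.600 → 16.60

16.60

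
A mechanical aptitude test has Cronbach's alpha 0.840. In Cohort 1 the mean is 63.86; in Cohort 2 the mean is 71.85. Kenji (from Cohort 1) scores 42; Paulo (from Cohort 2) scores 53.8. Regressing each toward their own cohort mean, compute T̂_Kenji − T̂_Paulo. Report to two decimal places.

T̂_Kenji = 0.840(42) + 0.160(63.86) = 45.4976
T̂_Paulo = 0.840(53.8) + 0.160(71.85) = 56.6880
Difference = 45.4976 − 56.6880 = -11.1904

-11.19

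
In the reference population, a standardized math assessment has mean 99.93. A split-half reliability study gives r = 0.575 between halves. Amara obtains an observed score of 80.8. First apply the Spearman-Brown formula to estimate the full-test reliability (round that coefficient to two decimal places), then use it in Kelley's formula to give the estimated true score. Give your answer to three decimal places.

Spearman-Brown: ρ = 2r/(1 + r) = 2(0.575)/(1 + 0.575) = 1.1500/1.575 = 0.7302 → 0.73
T̂ = 0.73(80.8) + 0.27(99.93) = 58.984 + 26.9811 = 85.9651 → 85.965

85.965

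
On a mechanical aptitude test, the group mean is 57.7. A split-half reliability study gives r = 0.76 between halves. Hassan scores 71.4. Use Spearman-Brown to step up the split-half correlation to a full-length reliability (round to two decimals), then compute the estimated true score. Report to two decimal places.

Spearman-Brown: ρ = 2r/(1 + r) = 2(0.76)/(1 + 0.76) = 1.520/1.76 = 0.8636 → 0.86
T̂ = ρX + (1 − ρ)μ
  = 0.86 × 71.4 + 0.14 × 57.7
  = 61.404 + 8.078
  = 69.482
  ≈ 69.48

69.48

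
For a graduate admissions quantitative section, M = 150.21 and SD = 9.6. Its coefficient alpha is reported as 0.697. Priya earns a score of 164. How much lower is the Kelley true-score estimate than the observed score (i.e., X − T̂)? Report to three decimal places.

4.178

Kelley's formula gives T̂ = 0.697·164 + 0.303·150.21 = 114.308 + 45.51363 = 159.82163.
X − T̂ = 164 − 159.8216 = 4.1784 → 4.178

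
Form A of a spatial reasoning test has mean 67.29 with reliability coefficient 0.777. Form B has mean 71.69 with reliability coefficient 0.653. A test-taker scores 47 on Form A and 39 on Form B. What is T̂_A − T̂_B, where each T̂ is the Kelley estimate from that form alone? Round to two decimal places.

1.18

T̂_A = 0.777(47) + 0.223(67.29) = 51.5247
T̂_B = 0.653(39) + 0.347(71.69) = 50.3434
T̂_A − T̂_B = 1.1812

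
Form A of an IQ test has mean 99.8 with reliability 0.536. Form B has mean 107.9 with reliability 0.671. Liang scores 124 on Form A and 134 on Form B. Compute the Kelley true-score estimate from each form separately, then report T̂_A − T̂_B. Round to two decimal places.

T̂_A = 0.536(124) + 0.464(99.8) = 112.7712
T̂_B = 0.671(134) + 0.329(107.9) = 125.4131
T̂_A − T̂_B = -12.6419

-12.64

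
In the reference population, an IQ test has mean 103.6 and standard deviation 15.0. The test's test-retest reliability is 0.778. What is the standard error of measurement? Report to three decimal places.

7.068

SEM = SD · √(1 − ρ) = 15.0 × √0.222 = 15.0 × 0.4712 = 7.0675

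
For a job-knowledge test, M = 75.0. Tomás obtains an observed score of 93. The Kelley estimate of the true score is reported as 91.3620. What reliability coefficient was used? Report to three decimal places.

0.909

T̂ = ρX + (1 − ρ)μ  ⇒  T̂ − μ = ρ(X − μ)
ρ = (T̂ − μ)/(X − μ) = (91.3620 − 75.0) / (93 − 75.0) = 16.3620 / 18.0 = 0.90900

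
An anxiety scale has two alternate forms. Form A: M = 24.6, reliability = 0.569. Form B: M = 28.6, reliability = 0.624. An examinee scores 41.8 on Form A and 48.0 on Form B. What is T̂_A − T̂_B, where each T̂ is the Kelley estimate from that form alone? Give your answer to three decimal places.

-6.319

T̂_A = 0.569(41.8) + 0.431(24.6) = 34.38680
T̂_B = 0.624(48.0) + 0.376(28.6) = 40.70560
T̂_A − T̂_B = -6.31880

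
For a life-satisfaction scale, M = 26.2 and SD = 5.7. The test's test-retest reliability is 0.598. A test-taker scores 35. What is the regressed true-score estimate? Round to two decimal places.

T̂ = 0.598(35) + 0.402(26.2) = 20.930 + 10.5324 = 31.462 → 31.46

31.46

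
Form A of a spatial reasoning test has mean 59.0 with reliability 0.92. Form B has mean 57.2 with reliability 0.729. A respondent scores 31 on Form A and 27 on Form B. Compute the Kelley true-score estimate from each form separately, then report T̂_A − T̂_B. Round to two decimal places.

-1.94

T̂_A = 0.92(31) + 0.08(59.0) = 33.2400
T̂_B = 0.729(27) + 0.271(57.2) = 35.1842
T̂_A − T̂_B = -1.9442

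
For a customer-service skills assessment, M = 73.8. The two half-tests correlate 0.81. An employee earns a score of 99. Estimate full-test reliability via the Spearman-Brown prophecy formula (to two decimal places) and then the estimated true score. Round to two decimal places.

Spearman-Brown: ρ = 2r/(1 + r) = 2(0.81)/(1 + 0.81) = 1.620/1.81 = 0.8950 → 0.90
T̂ = 0.90(99) + 0.10(73.8) = 89.10 + 7.380 = 96.480 → 96.48

96.48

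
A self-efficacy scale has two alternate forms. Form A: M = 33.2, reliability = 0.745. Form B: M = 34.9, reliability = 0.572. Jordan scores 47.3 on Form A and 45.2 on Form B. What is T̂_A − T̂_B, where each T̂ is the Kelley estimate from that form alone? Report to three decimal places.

T̂_A = 0.745(47.3) + 0.255(33.2) = 43.70450
T̂_B = 0.572(45.2) + 0.428(34.9) = 40.79160
T̂_A − T̂_B = 2.91290

2.913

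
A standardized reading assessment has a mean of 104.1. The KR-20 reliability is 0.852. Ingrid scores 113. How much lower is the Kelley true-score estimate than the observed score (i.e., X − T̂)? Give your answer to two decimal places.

Regress the observed score toward the mean by the unreliability: T̂ = 0.852·113 + 0.148·104.1 = 96.276 + 15.4068 = 111.6828.
X − T̂ = 113 − 111.683 = 1.317 → 1.32

1.32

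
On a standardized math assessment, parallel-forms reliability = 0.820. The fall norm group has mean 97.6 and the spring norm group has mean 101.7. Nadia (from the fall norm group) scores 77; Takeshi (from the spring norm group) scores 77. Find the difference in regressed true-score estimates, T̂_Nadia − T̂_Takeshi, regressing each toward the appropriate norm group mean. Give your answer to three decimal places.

T̂_Nadia = 0.820(77) + 0.180(97.6) = 80.70800
T̂_Takeshi = 0.820(77) + 0.180(101.7) = 81.44600
Difference = 80.70800 − 81.44600 = -0.73800

-0.738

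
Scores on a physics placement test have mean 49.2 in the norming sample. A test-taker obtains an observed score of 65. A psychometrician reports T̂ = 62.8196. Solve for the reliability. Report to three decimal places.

0.862

T̂ = ρX + (1 − ρ)μ  ⇒  T̂ − μ = ρ(X − μ)
ρ = (T̂ − μ)/(X − μ) = (62.8196 − 49.2) / (65 − 49.2) = 13.6196 / 15.8 = 0.86200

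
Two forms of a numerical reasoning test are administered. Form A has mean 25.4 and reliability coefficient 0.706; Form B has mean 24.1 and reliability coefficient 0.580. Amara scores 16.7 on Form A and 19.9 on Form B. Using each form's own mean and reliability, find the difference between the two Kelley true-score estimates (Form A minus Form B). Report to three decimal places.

T̂_A = 0.706(16.7) + 0.294(25.4) = 19.25780
T̂_B = 0.580(19.9) + 0.420(24.1) = 21.66400
T̂_A − T̂_B = -2.40620

-2.406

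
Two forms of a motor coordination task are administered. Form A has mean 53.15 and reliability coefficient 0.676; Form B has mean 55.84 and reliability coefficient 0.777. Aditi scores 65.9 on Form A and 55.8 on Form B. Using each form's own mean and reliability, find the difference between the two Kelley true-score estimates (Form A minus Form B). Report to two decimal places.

5.96

T̂_A = 0.676(65.9) + 0.324(53.15) = 61.7690
T̂_B = 0.777(55.8) + 0.223(55.84) = 55.8089
T̂_A − T̂_B = 5.9601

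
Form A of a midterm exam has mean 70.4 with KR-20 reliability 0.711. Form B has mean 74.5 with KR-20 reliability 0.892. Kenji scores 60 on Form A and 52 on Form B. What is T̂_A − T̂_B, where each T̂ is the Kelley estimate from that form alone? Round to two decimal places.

T̂_A = 0.711(60) + 0.289(70.4) = 63.0056
T̂_B = 0.892(52) + 0.108(74.5) = 54.4300
T̂_A − T̂_B = 8.5756

8.58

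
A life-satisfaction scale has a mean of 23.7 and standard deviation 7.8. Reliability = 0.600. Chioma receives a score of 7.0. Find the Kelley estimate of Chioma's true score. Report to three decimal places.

13.680

Kelley's formula gives T̂ = 0.600·7.0 + 0.400·23.7 = 4.2000 + 9.4800 = 13.6800.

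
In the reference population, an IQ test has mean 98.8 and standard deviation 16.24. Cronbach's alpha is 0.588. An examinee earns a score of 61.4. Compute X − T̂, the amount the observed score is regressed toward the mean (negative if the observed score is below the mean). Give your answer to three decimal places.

T̂ = ρX + (1 − ρ)μ
  = 0.588 × 61.4 + 0.412 × 98.8
  = 36.1032 + 40.7056
  = 76.80880
  ≈ 76.8088
X − T̂ = 61.4 − 76.8088 = -15.4088 → -15.409

-15.409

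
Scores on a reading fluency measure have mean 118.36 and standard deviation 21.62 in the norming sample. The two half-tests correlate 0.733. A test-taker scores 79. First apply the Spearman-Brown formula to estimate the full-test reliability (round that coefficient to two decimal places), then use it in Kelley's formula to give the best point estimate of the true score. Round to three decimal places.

84.904

Spearman-Brown: ρ = 2r/(1 + r) = 2(0.733)/(1 + 0.733) = 1.4660/1.733 = 0.8459 → 0.85
Weight the observed score by reliability and the mean by (1 − reliability): T̂ = 0.85·79 + 0.15·118.36 = 67.15 + 17.7540 = 84.9040.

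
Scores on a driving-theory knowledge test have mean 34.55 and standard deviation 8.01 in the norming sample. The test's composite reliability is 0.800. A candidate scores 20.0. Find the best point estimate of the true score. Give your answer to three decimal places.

22.910

T̂ = ρX + (1 − ρ)μ
  = 0.800 × 20.0 + 0.200 × 34.55
  = 16.0000 + 6.91000
  = 22.9100
  ≈ 22.910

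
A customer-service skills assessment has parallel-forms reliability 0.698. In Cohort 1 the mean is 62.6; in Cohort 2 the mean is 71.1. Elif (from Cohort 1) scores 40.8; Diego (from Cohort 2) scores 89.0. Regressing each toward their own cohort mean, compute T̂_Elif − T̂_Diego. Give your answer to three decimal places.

T̂_Elif = 0.698(40.8) + 0.302(62.6) = 47.38360
T̂_Diego = 0.698(89.0) + 0.302(71.1) = 83.59420
Difference = 47.38360 − 83.59420 = -36.21060

-36.211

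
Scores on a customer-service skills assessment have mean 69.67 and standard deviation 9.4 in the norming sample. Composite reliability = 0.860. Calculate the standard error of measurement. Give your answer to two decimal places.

3.52

SEM = SD · √(1 − ρ) = 9.4 × √0.140 = 9.4 × 0.3742 = 3.517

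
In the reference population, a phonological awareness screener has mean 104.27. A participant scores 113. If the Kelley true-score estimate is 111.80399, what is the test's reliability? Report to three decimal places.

0.863

T̂ = ρX + (1 − ρ)μ  ⇒  T̂ − μ = ρ(X − μ)
ρ = (T̂ − μ)/(X − μ) = (111.80399 − 104.27) / (113 − 104.27) = 7.53399 / 8.73 = 0.86300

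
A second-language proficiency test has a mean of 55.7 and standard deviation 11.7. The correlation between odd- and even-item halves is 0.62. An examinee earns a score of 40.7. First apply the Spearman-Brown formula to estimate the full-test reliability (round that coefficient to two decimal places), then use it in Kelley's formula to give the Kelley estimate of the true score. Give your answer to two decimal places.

Spearman-Brown: ρ = 2r/(1 + r) = 2(0.62)/(1 + 0.62) = 1.240/1.62 = 0.7654 → 0.77
T̂ = 0.77(40.7) + 0.23(55.7) = 31.339 + 12.811 = 44.150 → 44.15

44.15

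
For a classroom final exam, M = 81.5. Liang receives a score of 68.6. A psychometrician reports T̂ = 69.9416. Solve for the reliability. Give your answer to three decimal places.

0.896

T̂ = ρX + (1 − ρ)μ  ⇒  T̂ − μ = ρ(X − μ)
ρ = (T̂ − μ)/(X − μ) = (69.9416 − 81.5) / (68.6 − 81.5) = -11.5584 / -12.9 = 0.89600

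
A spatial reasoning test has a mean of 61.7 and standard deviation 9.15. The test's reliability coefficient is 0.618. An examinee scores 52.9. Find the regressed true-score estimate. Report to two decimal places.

Regress the observed score toward the mean by the unreliability: T̂ = 0.618·52.9 + 0.382·61.7 = 32.6922 + 23.5694 = 56.262.

56.26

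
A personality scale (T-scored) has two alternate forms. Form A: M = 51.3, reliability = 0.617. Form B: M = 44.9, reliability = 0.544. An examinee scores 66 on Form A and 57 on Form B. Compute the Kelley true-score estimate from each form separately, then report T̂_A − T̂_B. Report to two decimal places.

T̂_A = 0.617(66) + 0.383(51.3) = 60.3699
T̂_B = 0.544(57) + 0.456(44.9) = 51.4824
T̂_A − T̂_B = 8.8875

8.89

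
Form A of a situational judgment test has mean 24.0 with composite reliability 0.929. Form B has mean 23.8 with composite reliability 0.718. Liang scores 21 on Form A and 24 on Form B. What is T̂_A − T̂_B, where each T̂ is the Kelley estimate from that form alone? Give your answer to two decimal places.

T̂_A = 0.929(21) + 0.071(24.0) = 21.2130
T̂_B = 0.718(24) + 0.282(23.8) = 23.9436
T̂_A − T̂_B = -2.7306

-2.73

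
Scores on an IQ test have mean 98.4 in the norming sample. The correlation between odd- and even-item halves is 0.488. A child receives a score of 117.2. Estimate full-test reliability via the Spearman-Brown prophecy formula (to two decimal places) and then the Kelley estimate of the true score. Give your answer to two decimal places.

110.81

Spearman-Brown: ρ = 2r/(1 + r) = 2(0.488)/(1 + 0.488) = 0.9760/1.488 = 0.6559 → 0.66
Kelley's formula gives T̂ = 0.66·117.2 + 0.34·98.4 = 77.352 + 33.456 = 110.808.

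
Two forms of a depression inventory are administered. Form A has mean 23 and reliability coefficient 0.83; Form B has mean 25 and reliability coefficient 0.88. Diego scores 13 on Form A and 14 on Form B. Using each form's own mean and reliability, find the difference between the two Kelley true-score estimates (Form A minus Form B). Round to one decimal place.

T̂_A = 0.83(13) + 0.17(23) = 14.700
T̂_B = 0.88(14) + 0.12(25) = 15.320
T̂_A − T̂_B = -0.620

-0.6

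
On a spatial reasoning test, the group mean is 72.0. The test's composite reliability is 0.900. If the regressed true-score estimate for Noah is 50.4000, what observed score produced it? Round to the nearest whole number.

T̂ = ρX + (1 − ρ)μ  ⇒  X = (T̂ − (1 − ρ)μ) / ρ
X = (50.4000 − 0.100 × 72.0) / 0.900 = (50.4000 − 7.2000) / 0.900 = 43.2000 / 0.900 = 48.00

48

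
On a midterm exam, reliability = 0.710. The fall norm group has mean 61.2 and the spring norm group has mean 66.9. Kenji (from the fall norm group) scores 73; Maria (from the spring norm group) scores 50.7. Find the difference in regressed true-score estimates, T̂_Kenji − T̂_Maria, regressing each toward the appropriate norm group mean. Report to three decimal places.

14.180

T̂_Kenji = 0.710(73) + 0.290(61.2) = 69.57800
T̂_Maria = 0.710(50.7) + 0.290(66.9) = 55.39800
Difference = 69.57800 − 55.39800 = 14.18000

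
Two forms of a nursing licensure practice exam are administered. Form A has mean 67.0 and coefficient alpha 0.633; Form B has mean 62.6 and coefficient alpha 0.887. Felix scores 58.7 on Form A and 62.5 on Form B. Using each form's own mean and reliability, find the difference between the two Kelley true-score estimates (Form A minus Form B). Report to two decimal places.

T̂_A = 0.633(58.7) + 0.367(67.0) = 61.7461
T̂_B = 0.887(62.5) + 0.113(62.6) = 62.5113
T̂_A − T̂_B = -0.7652

-0.77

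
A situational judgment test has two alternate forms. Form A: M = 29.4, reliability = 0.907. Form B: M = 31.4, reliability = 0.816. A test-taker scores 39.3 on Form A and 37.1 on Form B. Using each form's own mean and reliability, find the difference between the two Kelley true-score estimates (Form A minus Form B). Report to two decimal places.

2.33

T̂_A = 0.907(39.3) + 0.093(29.4) = 38.3793
T̂_B = 0.816(37.1) + 0.184(31.4) = 36.0512
T̂_A − T̂_B = 2.3281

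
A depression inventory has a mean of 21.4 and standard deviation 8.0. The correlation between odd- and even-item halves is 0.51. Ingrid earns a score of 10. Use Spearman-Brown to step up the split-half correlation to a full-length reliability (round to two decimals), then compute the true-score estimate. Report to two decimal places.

13.65

Spearman-Brown: ρ = 2r/(1 + r) = 2(0.51)/(1 + 0.51) = 1.020/1.51 = 0.6755 → 0.68
Regress the observed score toward the mean by the unreliability: T̂ = 0.68·10 + 0.32·21.4 = 6.80 + 6.848 = 13.648.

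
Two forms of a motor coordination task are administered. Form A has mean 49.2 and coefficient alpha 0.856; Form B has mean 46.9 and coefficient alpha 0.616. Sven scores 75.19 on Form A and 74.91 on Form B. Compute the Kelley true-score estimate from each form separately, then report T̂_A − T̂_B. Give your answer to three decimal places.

T̂_A = 0.856(75.19) + 0.144(49.2) = 71.44744
T̂_B = 0.616(74.91) + 0.384(46.9) = 64.15416
T̂_A − T̂_B = 7.29328

7.293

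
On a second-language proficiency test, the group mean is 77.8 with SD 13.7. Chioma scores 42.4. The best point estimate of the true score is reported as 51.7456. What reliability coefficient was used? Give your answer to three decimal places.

0.736

T̂ = ρX + (1 − ρ)μ  ⇒  T̂ − μ = ρ(X − μ)
ρ = (T̂ − μ)/(X − μ) = (51.7456 − 77.8) / (42.4 − 77.8) = -26.0544 / -35.4 = 0.73600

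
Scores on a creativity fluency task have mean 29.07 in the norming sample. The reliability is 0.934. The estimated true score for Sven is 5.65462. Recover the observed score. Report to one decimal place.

T̂ = ρX + (1 − ρ)μ  ⇒  X = (T̂ − (1 − ρ)μ) / ρ
X = (5.65462 − 0.066 × 29.07) / 0.934 = (5.65462 − 1.91862) / 0.934 = 3.73600 / 0.934 = 4.000

4.0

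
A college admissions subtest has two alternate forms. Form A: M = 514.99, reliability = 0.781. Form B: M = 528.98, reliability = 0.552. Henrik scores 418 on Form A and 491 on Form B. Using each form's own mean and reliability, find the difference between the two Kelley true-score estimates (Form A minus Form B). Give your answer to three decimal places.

-68.774

T̂_A = 0.781(418) + 0.219(514.99) = 439.24081
T̂_B = 0.552(491) + 0.448(528.98) = 508.01504
T̂_A − T̂_B = -68.77423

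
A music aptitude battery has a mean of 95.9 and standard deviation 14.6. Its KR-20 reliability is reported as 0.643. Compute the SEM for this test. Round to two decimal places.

8.72

SEM = SD · √(1 − ρ) = 14.6 × √0.357 = 14.6 × 0.5975 = 8.723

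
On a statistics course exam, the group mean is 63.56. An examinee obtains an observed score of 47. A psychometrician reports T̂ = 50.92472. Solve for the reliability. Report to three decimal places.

T̂ = ρX + (1 − ρ)μ  ⇒  T̂ − μ = ρ(X − μ)
ρ = (T̂ − μ)/(X − μ) = (50.92472 − 63.56) / (47 − 63.56) = -12.63528 / -16.56 = 0.76300

0.763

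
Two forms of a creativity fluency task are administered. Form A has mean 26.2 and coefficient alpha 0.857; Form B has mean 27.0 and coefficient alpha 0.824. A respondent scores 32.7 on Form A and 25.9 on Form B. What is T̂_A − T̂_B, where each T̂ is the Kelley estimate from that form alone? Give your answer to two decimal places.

5.68

T̂_A = 0.857(32.7) + 0.143(26.2) = 31.7705
T̂_B = 0.824(25.9) + 0.176(27.0) = 26.0936
T̂_A − T̂_B = 5.6769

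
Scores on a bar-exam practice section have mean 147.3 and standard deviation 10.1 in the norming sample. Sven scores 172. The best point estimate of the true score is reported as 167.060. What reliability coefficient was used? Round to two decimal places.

T̂ = ρX + (1 − ρ)μ  ⇒  T̂ − μ = ρ(X − μ)
ρ = (T̂ − μ)/(X − μ) = (167.060 − 147.3) / (172 − 147.3) = 19.760 / 24.7 = 0.8000

0.80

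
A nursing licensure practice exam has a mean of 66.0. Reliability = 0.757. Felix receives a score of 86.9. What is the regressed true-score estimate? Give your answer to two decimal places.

T̂ = 0.757(86.9) + 0.243(66.0) = 65.7833 + 16.0380 = 81.821 → 81.82

81.82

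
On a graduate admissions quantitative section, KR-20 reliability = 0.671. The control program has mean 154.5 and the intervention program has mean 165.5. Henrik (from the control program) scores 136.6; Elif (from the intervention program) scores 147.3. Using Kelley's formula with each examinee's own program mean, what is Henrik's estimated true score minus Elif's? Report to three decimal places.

-10.799

T̂_Henrik = 0.671(136.6) + 0.329(154.5) = 142.48910
T̂_Elif = 0.671(147.3) + 0.329(165.5) = 153.28780
Difference = 142.48910 − 153.28780 = -10.79870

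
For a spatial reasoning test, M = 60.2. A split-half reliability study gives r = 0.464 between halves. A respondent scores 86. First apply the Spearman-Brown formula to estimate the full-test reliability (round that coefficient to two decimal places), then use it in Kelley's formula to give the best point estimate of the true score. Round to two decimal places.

76.45

Spearman-Brown: ρ = 2r/(1 + r) = 2(0.464)/(1 + 0.464) = 0.9280/1.464 = 0.6339 → 0.63
Kelley's formula gives T̂ = 0.63·86 + 0.37·60.2 = 54.18 + 22.274 = 76.454.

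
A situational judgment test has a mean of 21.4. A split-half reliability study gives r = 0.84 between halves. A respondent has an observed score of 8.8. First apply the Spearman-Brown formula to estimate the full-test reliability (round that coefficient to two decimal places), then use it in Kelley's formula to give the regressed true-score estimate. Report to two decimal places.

9.93

Spearman-Brown: ρ = 2r/(1 + r) = 2(0.84)/(1 + 0.84) = 1.680/1.84 = 0.9130 → 0.91
T̂ = ρX + (1 − ρ)μ
  = 0.91 × 8.8 + 0.09 × 21.4
  = 8.008 + 1.926
  = 9.934
  ≈ 9.93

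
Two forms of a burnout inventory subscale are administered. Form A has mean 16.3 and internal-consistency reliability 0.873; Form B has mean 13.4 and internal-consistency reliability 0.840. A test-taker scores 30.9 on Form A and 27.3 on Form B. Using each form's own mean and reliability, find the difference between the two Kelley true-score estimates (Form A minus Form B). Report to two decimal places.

T̂_A = 0.873(30.9) + 0.127(16.3) = 29.0458
T̂_B = 0.840(27.3) + 0.160(13.4) = 25.0760
T̂_A − T̂_B = 3.9698

3.97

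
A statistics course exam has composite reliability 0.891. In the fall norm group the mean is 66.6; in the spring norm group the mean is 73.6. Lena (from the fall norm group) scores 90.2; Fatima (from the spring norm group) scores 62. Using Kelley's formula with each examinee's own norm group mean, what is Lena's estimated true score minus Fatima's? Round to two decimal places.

T̂_Lena = 0.891(90.2) + 0.109(66.6) = 87.6276
T̂_Fatima = 0.891(62) + 0.109(73.6) = 63.2644
Difference = 87.6276 − 63.2644 = 24.3632

24.36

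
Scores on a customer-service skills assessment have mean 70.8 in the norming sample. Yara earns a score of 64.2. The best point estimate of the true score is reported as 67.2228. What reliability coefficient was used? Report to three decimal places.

T̂ = ρX + (1 − ρ)μ  ⇒  T̂ − μ = ρ(X − μ)
ρ = (T̂ − μ)/(X − μ) = (67.2228 − 70.8) / (64.2 − 70.8) = -3.5772 / -6.6 = 0.54200

0.542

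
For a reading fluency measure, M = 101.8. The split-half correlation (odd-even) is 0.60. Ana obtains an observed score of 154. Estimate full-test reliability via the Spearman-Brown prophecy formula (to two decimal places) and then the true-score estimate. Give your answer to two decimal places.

Spearman-Brown: ρ = 2r/(1 + r) = 2(0.60)/(1 + 0.60) = 1.200/1.60 = 0.7500 → 0.75
T̂ = ρX + (1 − ρ)μ
  = 0.75 × 154 + 0.25 × 101.8
  = 115.50 + 25.450
  = 140.950
  ≈ 140.95

140.95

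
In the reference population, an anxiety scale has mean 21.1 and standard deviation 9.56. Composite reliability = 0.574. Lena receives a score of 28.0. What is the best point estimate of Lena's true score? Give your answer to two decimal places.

Weight the observed score by reliability and the mean by (1 − reliability): T̂ = 0.574·28.0 + 0.426·21.1 = 16.0720 + 8.9886 = 25.061.

25.06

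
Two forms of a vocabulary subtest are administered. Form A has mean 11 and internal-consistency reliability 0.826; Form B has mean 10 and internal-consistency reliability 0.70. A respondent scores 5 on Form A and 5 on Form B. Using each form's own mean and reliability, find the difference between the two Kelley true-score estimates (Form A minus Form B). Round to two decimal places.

T̂_A = 0.826(5) + 0.174(11) = 6.0440
T̂_B = 0.70(5) + 0.30(10) = 6.5000
T̂_A − T̂_B = -0.4560

-0.46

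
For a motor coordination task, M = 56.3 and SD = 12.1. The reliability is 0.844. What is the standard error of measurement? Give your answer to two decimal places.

4.78

SEM = SD · √(1 − ρ) = 12.1 × √0.156 = 12.1 × 0.3950 = 4.779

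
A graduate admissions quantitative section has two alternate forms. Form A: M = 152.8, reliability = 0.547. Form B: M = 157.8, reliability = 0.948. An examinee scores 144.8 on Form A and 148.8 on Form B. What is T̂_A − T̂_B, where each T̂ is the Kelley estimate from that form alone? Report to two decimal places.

-0.84

T̂_A = 0.547(144.8) + 0.453(152.8) = 148.4240
T̂_B = 0.948(148.8) + 0.052(157.8) = 149.2680
T̂_A − T̂_B = -0.8440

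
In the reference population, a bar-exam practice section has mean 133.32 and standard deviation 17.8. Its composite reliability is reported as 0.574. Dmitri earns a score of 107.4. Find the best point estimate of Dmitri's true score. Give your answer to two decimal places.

T̂ = 0.574(107.4) + 0.426(133.32) = 61.6476 + 56.79432 = 118.442 → 118.44

118.44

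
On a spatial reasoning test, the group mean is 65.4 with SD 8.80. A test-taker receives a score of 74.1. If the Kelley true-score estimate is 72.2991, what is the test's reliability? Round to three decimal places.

T̂ = ρX + (1 − ρ)μ  ⇒  T̂ − μ = ρ(X − μ)
ρ = (T̂ − μ)/(X − μ) = (72.2991 − 65.4) / (74.1 − 65.4) = 6.8991 / 8.7 = 0.79300

0.793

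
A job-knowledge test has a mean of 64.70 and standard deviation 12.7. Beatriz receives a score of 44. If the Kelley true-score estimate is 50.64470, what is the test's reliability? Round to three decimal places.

0.679

T̂ = ρX + (1 − ρ)μ  ⇒  T̂ − μ = ρ(X − μ)
ρ = (T̂ − μ)/(X − μ) = (50.64470 − 64.70) / (44 − 64.70) = -14.05530 / -20.70 = 0.67900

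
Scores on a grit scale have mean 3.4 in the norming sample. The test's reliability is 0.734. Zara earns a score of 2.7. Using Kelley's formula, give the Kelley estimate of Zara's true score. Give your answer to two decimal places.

2.89

Weight the observed score by reliability and the mean by (1 − reliability): T̂ = 0.734·2.7 + 0.266·3.4 = 1.9818 + 0.9044 = 2.886.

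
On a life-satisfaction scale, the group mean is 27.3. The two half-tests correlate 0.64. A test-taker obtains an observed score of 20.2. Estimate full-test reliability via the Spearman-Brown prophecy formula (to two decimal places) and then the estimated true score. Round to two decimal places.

Spearman-Brown: ρ = 2r/(1 + r) = 2(0.64)/(1 + 0.64) = 1.280/1.64 = 0.7805 → 0.78
T̂ = 0.78(20.2) + 0.22(27.3) = 15.756 + 6.006 = 21.762 → 21.76

21.76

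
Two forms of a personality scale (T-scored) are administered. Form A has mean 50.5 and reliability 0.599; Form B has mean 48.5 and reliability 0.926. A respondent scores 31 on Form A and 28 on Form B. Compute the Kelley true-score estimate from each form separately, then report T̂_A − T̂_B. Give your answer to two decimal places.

T̂_A = 0.599(31) + 0.401(50.5) = 38.8195
T̂_B = 0.926(28) + 0.074(48.5) = 29.5170
T̂_A − T̂_B = 9.3025

9.30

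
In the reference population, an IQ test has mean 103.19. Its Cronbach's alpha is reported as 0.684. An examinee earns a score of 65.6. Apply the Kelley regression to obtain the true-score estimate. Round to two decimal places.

77.48

T̂ = 0.684(65.6) + 0.316(103.19) = 44.8704 + 32.60804 = 77.478 → 77.48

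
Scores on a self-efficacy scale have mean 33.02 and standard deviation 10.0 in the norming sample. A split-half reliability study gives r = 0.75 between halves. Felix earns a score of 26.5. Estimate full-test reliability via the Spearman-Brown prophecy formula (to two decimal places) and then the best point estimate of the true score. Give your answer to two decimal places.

27.41

Spearman-Brown: ρ = 2r/(1 + r) = 2(0.75)/(1 + 0.75) = 1.500/1.75 = 0.8571 → 0.86
Regress the observed score toward the mean by the unreliability: T̂ = 0.86·26.5 + 0.14·33.02 = 22.790 + 4.6228 = 27.413.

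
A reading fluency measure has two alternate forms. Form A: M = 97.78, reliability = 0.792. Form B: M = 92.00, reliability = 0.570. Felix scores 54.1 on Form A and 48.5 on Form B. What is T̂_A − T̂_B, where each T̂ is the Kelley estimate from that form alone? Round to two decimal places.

T̂_A = 0.792(54.1) + 0.208(97.78) = 63.1854
T̂_B = 0.570(48.5) + 0.430(92.00) = 67.2050
T̂_A − T̂_B = -4.0196

-4.02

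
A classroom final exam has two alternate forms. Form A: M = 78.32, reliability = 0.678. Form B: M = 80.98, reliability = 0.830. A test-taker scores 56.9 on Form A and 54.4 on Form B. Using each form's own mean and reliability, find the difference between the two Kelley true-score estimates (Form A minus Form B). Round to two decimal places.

4.88

T̂_A = 0.678(56.9) + 0.322(78.32) = 63.7972
T̂_B = 0.830(54.4) + 0.170(80.98) = 58.9186
T̂_A − T̂_B = 4.8786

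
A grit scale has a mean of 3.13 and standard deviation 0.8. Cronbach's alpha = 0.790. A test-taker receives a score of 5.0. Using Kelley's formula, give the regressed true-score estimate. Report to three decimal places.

4.607

T̂ = ρX + (1 − ρ)μ
  = 0.790 × 5.0 + 0.210 × 3.13
  = 3.9500 + 0.65730
  = 4.6073
  ≈ 4.607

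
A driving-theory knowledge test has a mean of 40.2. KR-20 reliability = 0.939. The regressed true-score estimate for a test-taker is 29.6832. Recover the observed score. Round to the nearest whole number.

T̂ = ρX + (1 − ρ)μ  ⇒  X = (T̂ − (1 − ρ)μ) / ρ
X = (29.6832 − 0.061 × 40.2) / 0.939 = (29.6832 − 2.4522) / 0.939 = 27.2310 / 0.939 = 29.00

29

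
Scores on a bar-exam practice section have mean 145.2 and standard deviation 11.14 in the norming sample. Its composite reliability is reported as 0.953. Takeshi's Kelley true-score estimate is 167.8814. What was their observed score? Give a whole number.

T̂ = ρX + (1 − ρ)μ  ⇒  X = (T̂ − (1 − ρ)μ) / ρ
X = (167.8814 − 0.047 × 145.2) / 0.953 = (167.8814 − 6.8244) / 0.953 = 161.0570 / 0.953 = 169.00

169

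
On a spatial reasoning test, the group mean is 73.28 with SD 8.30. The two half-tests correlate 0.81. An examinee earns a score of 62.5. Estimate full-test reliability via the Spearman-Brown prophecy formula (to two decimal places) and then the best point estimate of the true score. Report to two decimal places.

Spearman-Brown: ρ = 2r/(1 + r) = 2(0.81)/(1 + 0.81) = 1.620/1.81 = 0.8950 → 0.90
T̂ = ρX + (1 − ρ)μ
  = 0.90 × 62.5 + 0.10 × 73.28
  = 56.250 + 7.3280
  = 63.578
  ≈ 63.58

63.58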